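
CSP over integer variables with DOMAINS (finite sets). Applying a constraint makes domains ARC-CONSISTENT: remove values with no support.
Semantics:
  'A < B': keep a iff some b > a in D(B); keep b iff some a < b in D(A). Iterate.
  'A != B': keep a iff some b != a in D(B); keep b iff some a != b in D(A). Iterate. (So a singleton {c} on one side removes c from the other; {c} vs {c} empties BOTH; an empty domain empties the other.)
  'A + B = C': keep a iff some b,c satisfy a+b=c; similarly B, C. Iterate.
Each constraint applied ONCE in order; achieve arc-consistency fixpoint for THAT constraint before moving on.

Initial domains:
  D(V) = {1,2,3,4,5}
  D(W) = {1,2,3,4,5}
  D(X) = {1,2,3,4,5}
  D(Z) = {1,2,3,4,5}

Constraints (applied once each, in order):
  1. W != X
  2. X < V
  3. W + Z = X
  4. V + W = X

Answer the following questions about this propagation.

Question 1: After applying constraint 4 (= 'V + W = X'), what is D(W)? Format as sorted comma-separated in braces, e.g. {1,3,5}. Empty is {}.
Answer: {1,2}

Derivation:
Constraint 1 (W != X) on D(W)={1,2,3,4,5} D(X)={1,2,3,4,5}: no change
Constraint 2 (X < V) on D(X)={1,2,3,4,5} D(V)={1,2,3,4,5}: X {1,2,3,4,5}->{1,2,3,4}; V {1,2,3,4,5}->{2,3,4,5}
Constraint 3 (W + Z = X) on D(W)={1,2,3,4,5} D(Z)={1,2,3,4,5} D(X)={1,2,3,4}: W {1,2,3,4,5}->{1,2,3}; Z {1,2,3,4,5}->{1,2,3}; X {1,2,3,4}->{2,3,4}
Constraint 4 (V + W = X) on D(V)={2,3,4,5} D(W)={1,2,3} D(X)={2,3,4}: V {2,3,4,5}->{2,3}; W {1,2,3}->{1,2}; X {2,3,4}->{3,4}
So after constraint 4: D(W) = {1,2}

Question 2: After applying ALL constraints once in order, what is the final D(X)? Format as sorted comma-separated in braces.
Answer: {3,4}

Derivation:
Constraint 1 (W != X) on D(W)={1,2,3,4,5} D(X)={1,2,3,4,5}: no change
Constraint 2 (X < V) on D(X)={1,2,3,4,5} D(V)={1,2,3,4,5}: X {1,2,3,4,5}->{1,2,3,4}; V {1,2,3,4,5}->{2,3,4,5}
Constraint 3 (W + Z = X) on D(W)={1,2,3,4,5} D(Z)={1,2,3,4,5} D(X)={1,2,3,4}: W {1,2,3,4,5}->{1,2,3}; Z {1,2,3,4,5}->{1,2,3}; X {1,2,3,4}->{2,3,4}
Constraint 4 (V + W = X) on D(V)={2,3,4,5} D(W)={1,2,3} D(X)={2,3,4}: V {2,3,4,5}->{2,3}; W {1,2,3}->{1,2}; X {2,3,4}->{3,4}
So after all 4 constraints: D(X) = {3,4}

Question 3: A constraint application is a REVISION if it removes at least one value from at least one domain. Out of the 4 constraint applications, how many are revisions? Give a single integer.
Answer: 3

Derivation:
Constraint 1 (W != X) on D(W)={1,2,3,4,5} D(X)={1,2,3,4,5}: no change => not a revision
Constraint 2 (X < V) on D(X)={1,2,3,4,5} D(V)={1,2,3,4,5}: X {1,2,3,4,5}->{1,2,3,4}; V {1,2,3,4,5}->{2,3,4,5} => REVISION
Constraint 3 (W + Z = X) on D(W)={1,2,3,4,5} D(Z)={1,2,3,4,5} D(X)={1,2,3,4}: W {1,2,3,4,5}->{1,2,3}; Z {1,2,3,4,5}->{1,2,3}; X {1,2,3,4}->{2,3,4} => REVISION
Constraint 4 (V + W = X) on D(V)={2,3,4,5} D(W)={1,2,3} D(X)={2,3,4}: V {2,3,4,5}->{2,3}; W {1,2,3}->{1,2}; X {2,3,4}->{3,4} => REVISION
Total revisions = 3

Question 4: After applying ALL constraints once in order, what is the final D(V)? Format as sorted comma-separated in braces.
Answer: {2,3}

Derivation:
Constraint 1 (W != X) on D(W)={1,2,3,4,5} D(X)={1,2,3,4,5}: no change
Constraint 2 (X < V) on D(X)={1,2,3,4,5} D(V)={1,2,3,4,5}: X {1,2,3,4,5}->{1,2,3,4}; V {1,2,3,4,5}->{2,3,4,5}
Constraint 3 (W + Z = X) on D(W)={1,2,3,4,5} D(Z)={1,2,3,4,5} D(X)={1,2,3,4}: W {1,2,3,4,5}->{1,2,3}; Z {1,2,3,4,5}->{1,2,3}; X {1,2,3,4}->{2,3,4}
Constraint 4 (V + W = X) on D(V)={2,3,4,5} D(W)={1,2,3} D(X)={2,3,4}: V {2,3,4,5}->{2,3}; W {1,2,3}->{1,2}; X {2,3,4}->{3,4}
So after all 4 constraints: D(V) = {2,3}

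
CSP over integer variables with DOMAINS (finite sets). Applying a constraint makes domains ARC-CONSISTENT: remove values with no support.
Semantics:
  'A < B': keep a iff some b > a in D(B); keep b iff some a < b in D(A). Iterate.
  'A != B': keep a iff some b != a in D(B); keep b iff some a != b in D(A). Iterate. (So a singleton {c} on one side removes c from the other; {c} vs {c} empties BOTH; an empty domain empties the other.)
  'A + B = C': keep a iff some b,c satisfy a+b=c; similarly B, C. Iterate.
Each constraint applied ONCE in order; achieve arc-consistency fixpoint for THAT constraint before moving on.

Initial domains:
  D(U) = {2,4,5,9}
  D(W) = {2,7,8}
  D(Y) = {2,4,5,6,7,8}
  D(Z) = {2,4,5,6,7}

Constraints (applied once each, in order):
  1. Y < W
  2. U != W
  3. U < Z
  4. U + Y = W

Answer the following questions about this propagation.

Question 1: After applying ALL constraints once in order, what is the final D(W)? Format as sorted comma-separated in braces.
Constraint 1 (Y < W) on D(Y)={2,4,5,6,7,8} D(W)={2,7,8}: Y {2,4,5,6,7,8}->{2,4,5,6,7}; W {2,7,8}->{7,8}
Constraint 2 (U != W) on D(U)={2,4,5,9} D(W)={7,8}: no change
Constraint 3 (U < Z) on D(U)={2,4,5,9} D(Z)={2,4,5,6,7}: U {2,4,5,9}->{2,4,5}; Z {2,4,5,6,7}->{4,5,6,7}
Constraint 4 (U + Y = W) on D(U)={2,4,5} D(Y)={2,4,5,6,7} D(W)={7,8}: Y {2,4,5,6,7}->{2,4,5,6}
So after all 4 constraints: D(W) = {7,8}

Answer: {7,8}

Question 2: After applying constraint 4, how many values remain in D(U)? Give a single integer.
Constraint 1 (Y < W) on D(Y)={2,4,5,6,7,8} D(W)={2,7,8}: Y {2,4,5,6,7,8}->{2,4,5,6,7}; W {2,7,8}->{7,8}
Constraint 2 (U != W) on D(U)={2,4,5,9} D(W)={7,8}: no change
Constraint 3 (U < Z) on D(U)={2,4,5,9} D(Z)={2,4,5,6,7}: U {2,4,5,9}->{2,4,5}; Z {2,4,5,6,7}->{4,5,6,7}
Constraint 4 (U + Y = W) on D(U)={2,4,5} D(Y)={2,4,5,6,7} D(W)={7,8}: Y {2,4,5,6,7}->{2,4,5,6}
So after constraint 4: D(U)={2,4,5}, size = 3

Answer: 3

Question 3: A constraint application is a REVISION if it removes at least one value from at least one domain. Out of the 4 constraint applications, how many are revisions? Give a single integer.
Answer: 3

Derivation:
Constraint 1 (Y < W) on D(Y)={2,4,5,6,7,8} D(W)={2,7,8}: Y {2,4,5,6,7,8}->{2,4,5,6,7}; W {2,7,8}->{7,8} => REVISION
Constraint 2 (U != W) on D(U)={2,4,5,9} D(W)={7,8}: no change => not a revision
Constraint 3 (U < Z) on D(U)={2,4,5,9} D(Z)={2,4,5,6,7}: U {2,4,5,9}->{2,4,5}; Z {2,4,5,6,7}->{4,5,6,7} => REVISION
Constraint 4 (U + Y = W) on D(U)={2,4,5} D(Y)={2,4,5,6,7} D(W)={7,8}: Y {2,4,5,6,7}->{2,4,5,6} => REVISION
Total revisions = 3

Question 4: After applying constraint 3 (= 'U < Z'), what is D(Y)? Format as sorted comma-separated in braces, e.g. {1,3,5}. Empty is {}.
Constraint 1 (Y < W) on D(Y)={2,4,5,6,7,8} D(W)={2,7,8}: Y {2,4,5,6,7,8}->{2,4,5,6,7}; W {2,7,8}->{7,8}
Constraint 2 (U != W) on D(U)={2,4,5,9} D(W)={7,8}: no change
Constraint 3 (U < Z) on D(U)={2,4,5,9} D(Z)={2,4,5,6,7}: U {2,4,5,9}->{2,4,5}; Z {2,4,5,6,7}->{4,5,6,7}
So after constraint 3: D(Y) = {2,4,5,6,7}

Answer: {2,4,5,6,7}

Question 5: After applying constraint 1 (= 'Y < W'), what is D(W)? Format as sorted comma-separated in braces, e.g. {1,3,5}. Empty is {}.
Constraint 1 (Y < W) on D(Y)={2,4,5,6,7,8} D(W)={2,7,8}: Y {2,4,5,6,7,8}->{2,4,5,6,7}; W {2,7,8}->{7,8}
So after constraint 1: D(W) = {7,8}

Answer: {7,8}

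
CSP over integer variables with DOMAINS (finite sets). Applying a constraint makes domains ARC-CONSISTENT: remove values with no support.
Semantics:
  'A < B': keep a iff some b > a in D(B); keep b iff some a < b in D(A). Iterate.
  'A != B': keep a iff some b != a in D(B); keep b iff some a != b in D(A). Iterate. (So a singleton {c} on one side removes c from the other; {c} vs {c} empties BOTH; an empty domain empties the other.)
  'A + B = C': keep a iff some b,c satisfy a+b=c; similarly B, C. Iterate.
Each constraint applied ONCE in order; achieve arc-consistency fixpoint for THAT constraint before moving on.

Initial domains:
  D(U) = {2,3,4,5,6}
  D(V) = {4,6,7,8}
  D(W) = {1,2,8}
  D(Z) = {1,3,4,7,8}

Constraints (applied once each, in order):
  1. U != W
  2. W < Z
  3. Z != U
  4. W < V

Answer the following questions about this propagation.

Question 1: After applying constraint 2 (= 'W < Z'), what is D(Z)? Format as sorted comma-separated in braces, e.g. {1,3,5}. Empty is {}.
Constraint 1 (U != W) on D(U)={2,3,4,5,6} D(W)={1,2,8}: no change
Constraint 2 (W < Z) on D(W)={1,2,8} D(Z)={1,3,4,7,8}: W {1,2,8}->{1,2}; Z {1,3,4,7,8}->{3,4,7,8}
So after constraint 2: D(Z) = {3,4,7,8}

Answer: {3,4,7,8}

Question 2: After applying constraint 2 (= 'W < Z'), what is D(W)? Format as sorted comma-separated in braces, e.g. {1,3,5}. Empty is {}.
Constraint 1 (U != W) on D(U)={2,3,4,5,6} D(W)={1,2,8}: no change
Constraint 2 (W < Z) on D(W)={1,2,8} D(Z)={1,3,4,7,8}: W {1,2,8}->{1,2}; Z {1,3,4,7,8}->{3,4,7,8}
So after constraint 2: D(W) = {1,2}

Answer: {1,2}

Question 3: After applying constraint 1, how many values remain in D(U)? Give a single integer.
Constraint 1 (U != W) on D(U)={2,3,4,5,6} D(W)={1,2,8}: no change
So after constraint 1: D(U)={2,3,4,5,6}, size = 5

Answer: 5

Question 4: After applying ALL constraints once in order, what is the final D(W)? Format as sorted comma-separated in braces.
Constraint 1 (U != W) on D(U)={2,3,4,5,6} D(W)={1,2,8}: no change
Constraint 2 (W < Z) on D(W)={1,2,8} D(Z)={1,3,4,7,8}: W {1,2,8}->{1,2}; Z {1,3,4,7,8}->{3,4,7,8}
Constraint 3 (Z != U) on D(Z)={3,4,7,8} D(U)={2,3,4,5,6}: no change
Constraint 4 (W < V) on D(W)={1,2} D(V)={4,6,7,8}: no change
So after all 4 constraints: D(W) = {1,2}

Answer: {1,2}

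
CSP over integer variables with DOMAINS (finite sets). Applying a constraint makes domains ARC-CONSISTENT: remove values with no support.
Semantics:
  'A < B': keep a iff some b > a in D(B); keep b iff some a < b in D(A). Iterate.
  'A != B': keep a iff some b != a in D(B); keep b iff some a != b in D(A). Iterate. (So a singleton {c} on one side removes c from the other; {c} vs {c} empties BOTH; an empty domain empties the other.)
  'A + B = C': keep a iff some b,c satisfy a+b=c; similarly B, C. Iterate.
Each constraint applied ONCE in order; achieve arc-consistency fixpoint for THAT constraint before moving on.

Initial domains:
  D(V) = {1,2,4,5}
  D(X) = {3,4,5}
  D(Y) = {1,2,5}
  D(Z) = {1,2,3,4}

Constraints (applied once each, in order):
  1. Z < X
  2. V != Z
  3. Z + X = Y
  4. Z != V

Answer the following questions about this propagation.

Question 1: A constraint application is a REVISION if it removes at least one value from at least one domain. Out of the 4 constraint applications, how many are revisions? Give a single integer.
Answer: 1

Derivation:
Constraint 1 (Z < X) on D(Z)={1,2,3,4} D(X)={3,4,5}: no change => not a revision
Constraint 2 (V != Z) on D(V)={1,2,4,5} D(Z)={1,2,3,4}: no change => not a revision
Constraint 3 (Z + X = Y) on D(Z)={1,2,3,4} D(X)={3,4,5} D(Y)={1,2,5}: Z {1,2,3,4}->{1,2}; X {3,4,5}->{3,4}; Y {1,2,5}->{5} => REVISION
Constraint 4 (Z != V) on D(Z)={1,2} D(V)={1,2,4,5}: no change => not a revision
Total revisions = 1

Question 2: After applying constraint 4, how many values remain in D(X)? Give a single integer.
Constraint 1 (Z < X) on D(Z)={1,2,3,4} D(X)={3,4,5}: no change
Constraint 2 (V != Z) on D(V)={1,2,4,5} D(Z)={1,2,3,4}: no change
Constraint 3 (Z + X = Y) on D(Z)={1,2,3,4} D(X)={3,4,5} D(Y)={1,2,5}: Z {1,2,3,4}->{1,2}; X {3,4,5}->{3,4}; Y {1,2,5}->{5}
Constraint 4 (Z != V) on D(Z)={1,2} D(V)={1,2,4,5}: no change
So after constraint 4: D(X)={3,4}, size = 2

Answer: 2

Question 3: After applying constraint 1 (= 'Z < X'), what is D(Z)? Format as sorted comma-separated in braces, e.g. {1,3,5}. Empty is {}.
Constraint 1 (Z < X) on D(Z)={1,2,3,4} D(X)={3,4,5}: no change
So after constraint 1: D(Z) = {1,2,3,4}

Answer: {1,2,3,4}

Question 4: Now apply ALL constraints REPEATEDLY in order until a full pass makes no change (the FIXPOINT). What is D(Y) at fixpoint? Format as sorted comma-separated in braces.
Answer: {5}

Derivation:
pass 0 (initial): D(Y)={1,2,5}
pass 1: X {3,4,5}->{3,4}; Y {1,2,5}->{5}; Z {1,2,3,4}->{1,2}
pass 2: no change
Fixpoint after 2 passes: D(Y) = {5}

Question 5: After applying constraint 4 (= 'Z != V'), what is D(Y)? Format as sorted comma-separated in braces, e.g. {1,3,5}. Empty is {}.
Answer: {5}

Derivation:
Constraint 1 (Z < X) on D(Z)={1,2,3,4} D(X)={3,4,5}: no change
Constraint 2 (V != Z) on D(V)={1,2,4,5} D(Z)={1,2,3,4}: no change
Constraint 3 (Z + X = Y) on D(Z)={1,2,3,4} D(X)={3,4,5} D(Y)={1,2,5}: Z {1,2,3,4}->{1,2}; X {3,4,5}->{3,4}; Y {1,2,5}->{5}
Constraint 4 (Z != V) on D(Z)={1,2} D(V)={1,2,4,5}: no change
So after constraint 4: D(Y) = {5}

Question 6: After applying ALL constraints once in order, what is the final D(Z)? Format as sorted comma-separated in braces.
Constraint 1 (Z < X) on D(Z)={1,2,3,4} D(X)={3,4,5}: no change
Constraint 2 (V != Z) on D(V)={1,2,4,5} D(Z)={1,2,3,4}: no change
Constraint 3 (Z + X = Y) on D(Z)={1,2,3,4} D(X)={3,4,5} D(Y)={1,2,5}: Z {1,2,3,4}->{1,2}; X {3,4,5}->{3,4}; Y {1,2,5}->{5}
Constraint 4 (Z != V) on D(Z)={1,2} D(V)={1,2,4,5}: no change
So after all 4 constraints: D(Z) = {1,2}

Answer: {1,2}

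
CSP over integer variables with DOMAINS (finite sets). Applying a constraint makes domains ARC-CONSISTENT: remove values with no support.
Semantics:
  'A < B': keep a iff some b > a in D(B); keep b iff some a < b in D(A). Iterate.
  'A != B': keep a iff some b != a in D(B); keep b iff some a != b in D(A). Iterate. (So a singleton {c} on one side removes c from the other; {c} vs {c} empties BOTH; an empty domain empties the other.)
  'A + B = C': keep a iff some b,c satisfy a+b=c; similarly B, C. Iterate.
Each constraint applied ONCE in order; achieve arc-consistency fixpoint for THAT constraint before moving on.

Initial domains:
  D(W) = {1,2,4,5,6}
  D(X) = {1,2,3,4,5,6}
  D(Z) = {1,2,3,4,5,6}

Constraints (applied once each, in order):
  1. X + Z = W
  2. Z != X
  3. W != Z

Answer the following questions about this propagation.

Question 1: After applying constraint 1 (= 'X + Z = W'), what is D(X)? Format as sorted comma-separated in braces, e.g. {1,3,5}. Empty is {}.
Answer: {1,2,3,4,5}

Derivation:
Constraint 1 (X + Z = W) on D(X)={1,2,3,4,5,6} D(Z)={1,2,3,4,5,6} D(W)={1,2,4,5,6}: X {1,2,3,4,5,6}->{1,2,3,4,5}; Z {1,2,3,4,5,6}->{1,2,3,4,5}; W {1,2,4,5,6}->{2,4,5,6}
So after constraint 1: D(X) = {1,2,3,4,5}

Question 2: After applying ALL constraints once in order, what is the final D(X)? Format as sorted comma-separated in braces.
Answer: {1,2,3,4,5}

Derivation:
Constraint 1 (X + Z = W) on D(X)={1,2,3,4,5,6} D(Z)={1,2,3,4,5,6} D(W)={1,2,4,5,6}: X {1,2,3,4,5,6}->{1,2,3,4,5}; Z {1,2,3,4,5,6}->{1,2,3,4,5}; W {1,2,4,5,6}->{2,4,5,6}
Constraint 2 (Z != X) on D(Z)={1,2,3,4,5} D(X)={1,2,3,4,5}: no change
Constraint 3 (W != Z) on D(W)={2,4,5,6} D(Z)={1,2,3,4,5}: no change
So after all 3 constraints: D(X) = {1,2,3,4,5}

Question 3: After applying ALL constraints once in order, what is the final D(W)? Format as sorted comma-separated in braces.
Answer: {2,4,5,6}

Derivation:
Constraint 1 (X + Z = W) on D(X)={1,2,3,4,5,6} D(Z)={1,2,3,4,5,6} D(W)={1,2,4,5,6}: X {1,2,3,4,5,6}->{1,2,3,4,5}; Z {1,2,3,4,5,6}->{1,2,3,4,5}; W {1,2,4,5,6}->{2,4,5,6}
Constraint 2 (Z != X) on D(Z)={1,2,3,4,5} D(X)={1,2,3,4,5}: no change
Constraint 3 (W != Z) on D(W)={2,4,5,6} D(Z)={1,2,3,4,5}: no change
So after all 3 constraints: D(W) = {2,4,5,6}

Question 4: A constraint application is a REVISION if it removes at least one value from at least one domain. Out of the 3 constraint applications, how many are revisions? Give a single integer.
Constraint 1 (X + Z = W) on D(X)={1,2,3,4,5,6} D(Z)={1,2,3,4,5,6} D(W)={1,2,4,5,6}: X {1,2,3,4,5,6}->{1,2,3,4,5}; Z {1,2,3,4,5,6}->{1,2,3,4,5}; W {1,2,4,5,6}->{2,4,5,6} => REVISION
Constraint 2 (Z != X) on D(Z)={1,2,3,4,5} D(X)={1,2,3,4,5}: no change => not a revision
Constraint 3 (W != Z) on D(W)={2,4,5,6} D(Z)={1,2,3,4,5}: no change => not a revision
Total revisions = 1

Answer: 1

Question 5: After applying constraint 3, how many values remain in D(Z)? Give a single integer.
Constraint 1 (X + Z = W) on D(X)={1,2,3,4,5,6} D(Z)={1,2,3,4,5,6} D(W)={1,2,4,5,6}: X {1,2,3,4,5,6}->{1,2,3,4,5}; Z {1,2,3,4,5,6}->{1,2,3,4,5}; W {1,2,4,5,6}->{2,4,5,6}
Constraint 2 (Z != X) on D(Z)={1,2,3,4,5} D(X)={1,2,3,4,5}: no change
Constraint 3 (W != Z) on D(W)={2,4,5,6} D(Z)={1,2,3,4,5}: no change
So after constraint 3: D(Z)={1,2,3,4,5}, size = 5

Answer: 5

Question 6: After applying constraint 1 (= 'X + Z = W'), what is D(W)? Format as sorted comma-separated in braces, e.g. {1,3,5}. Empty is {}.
Constraint 1 (X + Z = W) on D(X)={1,2,3,4,5,6} D(Z)={1,2,3,4,5,6} D(W)={1,2,4,5,6}: X {1,2,3,4,5,6}->{1,2,3,4,5}; Z {1,2,3,4,5,6}->{1,2,3,4,5}; W {1,2,4,5,6}->{2,4,5,6}
So after constraint 1: D(W) = {2,4,5,6}

Answer: {2,4,5,6}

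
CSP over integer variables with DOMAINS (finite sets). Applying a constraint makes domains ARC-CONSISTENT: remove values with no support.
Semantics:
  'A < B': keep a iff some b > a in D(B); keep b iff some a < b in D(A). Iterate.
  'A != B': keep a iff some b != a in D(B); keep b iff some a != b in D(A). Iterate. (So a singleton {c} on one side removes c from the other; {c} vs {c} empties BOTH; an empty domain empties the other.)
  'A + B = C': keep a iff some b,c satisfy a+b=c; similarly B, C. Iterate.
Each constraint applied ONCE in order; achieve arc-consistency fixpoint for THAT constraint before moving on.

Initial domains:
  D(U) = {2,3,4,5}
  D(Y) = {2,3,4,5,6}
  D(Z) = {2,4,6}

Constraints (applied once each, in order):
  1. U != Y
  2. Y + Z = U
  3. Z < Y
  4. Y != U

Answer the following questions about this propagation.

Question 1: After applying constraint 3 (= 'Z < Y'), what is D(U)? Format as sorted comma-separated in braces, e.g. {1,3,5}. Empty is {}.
Constraint 1 (U != Y) on D(U)={2,3,4,5} D(Y)={2,3,4,5,6}: no change
Constraint 2 (Y + Z = U) on D(Y)={2,3,4,5,6} D(Z)={2,4,6} D(U)={2,3,4,5}: Y {2,3,4,5,6}->{2,3}; Z {2,4,6}->{2}; U {2,3,4,5}->{4,5}
Constraint 3 (Z < Y) on D(Z)={2} D(Y)={2,3}: Y {2,3}->{3}
So after constraint 3: D(U) = {4,5}

Answer: {4,5}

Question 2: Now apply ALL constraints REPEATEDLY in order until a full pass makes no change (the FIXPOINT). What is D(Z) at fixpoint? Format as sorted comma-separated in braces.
pass 0 (initial): D(Z)={2,4,6}
pass 1: U {2,3,4,5}->{4,5}; Y {2,3,4,5,6}->{3}; Z {2,4,6}->{2}
pass 2: U {4,5}->{5}
pass 3: no change
Fixpoint after 3 passes: D(Z) = {2}

Answer: {2}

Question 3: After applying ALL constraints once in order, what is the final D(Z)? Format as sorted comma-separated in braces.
Constraint 1 (U != Y) on D(U)={2,3,4,5} D(Y)={2,3,4,5,6}: no change
Constraint 2 (Y + Z = U) on D(Y)={2,3,4,5,6} D(Z)={2,4,6} D(U)={2,3,4,5}: Y {2,3,4,5,6}->{2,3}; Z {2,4,6}->{2}; U {2,3,4,5}->{4,5}
Constraint 3 (Z < Y) on D(Z)={2} D(Y)={2,3}: Y {2,3}->{3}
Constraint 4 (Y != U) on D(Y)={3} D(U)={4,5}: no change
So after all 4 constraints: D(Z) = {2}

Answer: {2}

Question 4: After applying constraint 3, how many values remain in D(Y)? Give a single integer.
Answer: 1

Derivation:
Constraint 1 (U != Y) on D(U)={2,3,4,5} D(Y)={2,3,4,5,6}: no change
Constraint 2 (Y + Z = U) on D(Y)={2,3,4,5,6} D(Z)={2,4,6} D(U)={2,3,4,5}: Y {2,3,4,5,6}->{2,3}; Z {2,4,6}->{2}; U {2,3,4,5}->{4,5}
Constraint 3 (Z < Y) on D(Z)={2} D(Y)={2,3}: Y {2,3}->{3}
So after constraint 3: D(Y)={3}, size = 1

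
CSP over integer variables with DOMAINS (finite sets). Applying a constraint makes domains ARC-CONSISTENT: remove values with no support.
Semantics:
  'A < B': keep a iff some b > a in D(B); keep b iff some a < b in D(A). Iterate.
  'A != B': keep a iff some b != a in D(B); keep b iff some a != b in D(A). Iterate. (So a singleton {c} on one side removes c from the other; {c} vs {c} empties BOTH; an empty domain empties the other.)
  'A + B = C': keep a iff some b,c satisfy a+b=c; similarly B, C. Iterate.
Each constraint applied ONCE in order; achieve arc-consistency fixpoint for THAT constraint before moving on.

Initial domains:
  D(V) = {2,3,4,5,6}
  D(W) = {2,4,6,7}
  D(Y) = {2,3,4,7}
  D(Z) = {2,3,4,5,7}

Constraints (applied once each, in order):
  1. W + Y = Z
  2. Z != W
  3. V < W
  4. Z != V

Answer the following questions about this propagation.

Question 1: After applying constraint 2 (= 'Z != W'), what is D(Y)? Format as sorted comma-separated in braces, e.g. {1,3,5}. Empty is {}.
Constraint 1 (W + Y = Z) on D(W)={2,4,6,7} D(Y)={2,3,4,7} D(Z)={2,3,4,5,7}: W {2,4,6,7}->{2,4}; Y {2,3,4,7}->{2,3}; Z {2,3,4,5,7}->{4,5,7}
Constraint 2 (Z != W) on D(Z)={4,5,7} D(W)={2,4}: no change
So after constraint 2: D(Y) = {2,3}

Answer: {2,3}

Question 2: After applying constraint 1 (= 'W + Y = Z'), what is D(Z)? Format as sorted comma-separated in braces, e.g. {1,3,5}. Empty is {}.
Constraint 1 (W + Y = Z) on D(W)={2,4,6,7} D(Y)={2,3,4,7} D(Z)={2,3,4,5,7}: W {2,4,6,7}->{2,4}; Y {2,3,4,7}->{2,3}; Z {2,3,4,5,7}->{4,5,7}
So after constraint 1: D(Z) = {4,5,7}

Answer: {4,5,7}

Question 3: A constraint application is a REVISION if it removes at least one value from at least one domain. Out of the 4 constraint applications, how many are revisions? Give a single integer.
Constraint 1 (W + Y = Z) on D(W)={2,4,6,7} D(Y)={2,3,4,7} D(Z)={2,3,4,5,7}: W {2,4,6,7}->{2,4}; Y {2,3,4,7}->{2,3}; Z {2,3,4,5,7}->{4,5,7} => REVISION
Constraint 2 (Z != W) on D(Z)={4,5,7} D(W)={2,4}: no change => not a revision
Constraint 3 (V < W) on D(V)={2,3,4,5,6} D(W)={2,4}: V {2,3,4,5,6}->{2,3}; W {2,4}->{4} => REVISION
Constraint 4 (Z != V) on D(Z)={4,5,7} D(V)={2,3}: no change => not a revision
Total revisions = 2

Answer: 2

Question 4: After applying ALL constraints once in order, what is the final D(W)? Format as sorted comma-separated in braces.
Constraint 1 (W + Y = Z) on D(W)={2,4,6,7} D(Y)={2,3,4,7} D(Z)={2,3,4,5,7}: W {2,4,6,7}->{2,4}; Y {2,3,4,7}->{2,3}; Z {2,3,4,5,7}->{4,5,7}
Constraint 2 (Z != W) on D(Z)={4,5,7} D(W)={2,4}: no change
Constraint 3 (V < W) on D(V)={2,3,4,5,6} D(W)={2,4}: V {2,3,4,5,6}->{2,3}; W {2,4}->{4}
Constraint 4 (Z != V) on D(Z)={4,5,7} D(V)={2,3}: no change
So after all 4 constraints: D(W) = {4}

Answer: {4}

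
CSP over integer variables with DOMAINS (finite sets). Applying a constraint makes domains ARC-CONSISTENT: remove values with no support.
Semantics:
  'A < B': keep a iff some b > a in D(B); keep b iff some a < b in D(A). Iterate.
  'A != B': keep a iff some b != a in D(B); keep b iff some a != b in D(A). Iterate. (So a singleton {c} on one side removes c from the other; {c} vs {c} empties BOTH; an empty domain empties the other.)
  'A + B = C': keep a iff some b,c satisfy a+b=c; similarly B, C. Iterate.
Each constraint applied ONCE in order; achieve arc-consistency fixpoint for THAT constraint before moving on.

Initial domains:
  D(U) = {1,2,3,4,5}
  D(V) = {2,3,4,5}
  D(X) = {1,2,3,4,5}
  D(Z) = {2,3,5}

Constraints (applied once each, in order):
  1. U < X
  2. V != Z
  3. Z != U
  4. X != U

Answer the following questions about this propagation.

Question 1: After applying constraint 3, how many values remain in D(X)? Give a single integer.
Answer: 4

Derivation:
Constraint 1 (U < X) on D(U)={1,2,3,4,5} D(X)={1,2,3,4,5}: U {1,2,3,4,5}->{1,2,3,4}; X {1,2,3,4,5}->{2,3,4,5}
Constraint 2 (V != Z) on D(V)={2,3,4,5} D(Z)={2,3,5}: no change
Constraint 3 (Z != U) on D(Z)={2,3,5} D(U)={1,2,3,4}: no change
So after constraint 3: D(X)={2,3,4,5}, size = 4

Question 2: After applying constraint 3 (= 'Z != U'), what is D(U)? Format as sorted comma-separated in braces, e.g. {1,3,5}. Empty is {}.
Constraint 1 (U < X) on D(U)={1,2,3,4,5} D(X)={1,2,3,4,5}: U {1,2,3,4,5}->{1,2,3,4}; X {1,2,3,4,5}->{2,3,4,5}
Constraint 2 (V != Z) on D(V)={2,3,4,5} D(Z)={2,3,5}: no change
Constraint 3 (Z != U) on D(Z)={2,3,5} D(U)={1,2,3,4}: no change
So after constraint 3: D(U) = {1,2,3,4}

Answer: {1,2,3,4}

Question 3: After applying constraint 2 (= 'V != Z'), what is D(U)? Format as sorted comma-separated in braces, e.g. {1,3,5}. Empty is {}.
Constraint 1 (U < X) on D(U)={1,2,3,4,5} D(X)={1,2,3,4,5}: U {1,2,3,4,5}->{1,2,3,4}; X {1,2,3,4,5}->{2,3,4,5}
Constraint 2 (V != Z) on D(V)={2,3,4,5} D(Z)={2,3,5}: no change
So after constraint 2: D(U) = {1,2,3,4}

Answer: {1,2,3,4}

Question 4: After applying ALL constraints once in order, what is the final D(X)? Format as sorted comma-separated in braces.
Answer: {2,3,4,5}

Derivation:
Constraint 1 (U < X) on D(U)={1,2,3,4,5} D(X)={1,2,3,4,5}: U {1,2,3,4,5}->{1,2,3,4}; X {1,2,3,4,5}->{2,3,4,5}
Constraint 2 (V != Z) on D(V)={2,3,4,5} D(Z)={2,3,5}: no change
Constraint 3 (Z != U) on D(Z)={2,3,5} D(U)={1,2,3,4}: no change
Constraint 4 (X != U) on D(X)={2,3,4,5} D(U)={1,2,3,4}: no change
So after all 4 constraints: D(X) = {2,3,4,5}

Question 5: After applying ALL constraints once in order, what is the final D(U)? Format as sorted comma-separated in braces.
Answer: {1,2,3,4}

Derivation:
Constraint 1 (U < X) on D(U)={1,2,3,4,5} D(X)={1,2,3,4,5}: U {1,2,3,4,5}->{1,2,3,4}; X {1,2,3,4,5}->{2,3,4,5}
Constraint 2 (V != Z) on D(V)={2,3,4,5} D(Z)={2,3,5}: no change
Constraint 3 (Z != U) on D(Z)={2,3,5} D(U)={1,2,3,4}: no change
Constraint 4 (X != U) on D(X)={2,3,4,5} D(U)={1,2,3,4}: no change
So after all 4 constraints: D(U) = {1,2,3,4}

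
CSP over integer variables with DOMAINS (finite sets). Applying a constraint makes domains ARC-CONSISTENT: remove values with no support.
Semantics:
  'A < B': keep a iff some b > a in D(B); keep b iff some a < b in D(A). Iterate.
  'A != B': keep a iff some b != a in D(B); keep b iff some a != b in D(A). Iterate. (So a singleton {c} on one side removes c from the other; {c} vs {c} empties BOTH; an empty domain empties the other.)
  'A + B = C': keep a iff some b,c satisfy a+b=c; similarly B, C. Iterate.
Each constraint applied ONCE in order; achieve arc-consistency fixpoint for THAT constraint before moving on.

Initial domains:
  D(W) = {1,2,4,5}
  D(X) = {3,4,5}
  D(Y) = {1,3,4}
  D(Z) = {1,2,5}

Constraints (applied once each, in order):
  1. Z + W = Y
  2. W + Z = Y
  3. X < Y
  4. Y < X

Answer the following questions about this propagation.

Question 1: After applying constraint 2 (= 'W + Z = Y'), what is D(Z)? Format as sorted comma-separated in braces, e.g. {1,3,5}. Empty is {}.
Constraint 1 (Z + W = Y) on D(Z)={1,2,5} D(W)={1,2,4,5} D(Y)={1,3,4}: Z {1,2,5}->{1,2}; W {1,2,4,5}->{1,2}; Y {1,3,4}->{3,4}
Constraint 2 (W + Z = Y) on D(W)={1,2} D(Z)={1,2} D(Y)={3,4}: no change
So after constraint 2: D(Z) = {1,2}

Answer: {1,2}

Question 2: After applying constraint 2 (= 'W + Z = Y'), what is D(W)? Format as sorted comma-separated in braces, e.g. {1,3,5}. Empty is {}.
Constraint 1 (Z + W = Y) on D(Z)={1,2,5} D(W)={1,2,4,5} D(Y)={1,3,4}: Z {1,2,5}->{1,2}; W {1,2,4,5}->{1,2}; Y {1,3,4}->{3,4}
Constraint 2 (W + Z = Y) on D(W)={1,2} D(Z)={1,2} D(Y)={3,4}: no change
So after constraint 2: D(W) = {1,2}

Answer: {1,2}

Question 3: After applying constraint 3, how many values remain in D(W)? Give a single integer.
Constraint 1 (Z + W = Y) on D(Z)={1,2,5} D(W)={1,2,4,5} D(Y)={1,3,4}: Z {1,2,5}->{1,2}; W {1,2,4,5}->{1,2}; Y {1,3,4}->{3,4}
Constraint 2 (W + Z = Y) on D(W)={1,2} D(Z)={1,2} D(Y)={3,4}: no change
Constraint 3 (X < Y) on D(X)={3,4,5} D(Y)={3,4}: X {3,4,5}->{3}; Y {3,4}->{4}
So after constraint 3: D(W)={1,2}, size = 2

Answer: 2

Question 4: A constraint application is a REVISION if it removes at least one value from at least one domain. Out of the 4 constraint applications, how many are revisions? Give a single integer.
Constraint 1 (Z + W = Y) on D(Z)={1,2,5} D(W)={1,2,4,5} D(Y)={1,3,4}: Z {1,2,5}->{1,2}; W {1,2,4,5}->{1,2}; Y {1,3,4}->{3,4} => REVISION
Constraint 2 (W + Z = Y) on D(W)={1,2} D(Z)={1,2} D(Y)={3,4}: no change => not a revision
Constraint 3 (X < Y) on D(X)={3,4,5} D(Y)={3,4}: X {3,4,5}->{3}; Y {3,4}->{4} => REVISION
Constraint 4 (Y < X) on D(Y)={4} D(X)={3}: Y {4}->{}; X {3}->{} => REVISION
Total revisions = 3

Answer: 3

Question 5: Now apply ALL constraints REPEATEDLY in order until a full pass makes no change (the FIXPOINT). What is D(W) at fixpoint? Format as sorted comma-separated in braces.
Answer: {}

Derivation:
pass 0 (initial): D(W)={1,2,4,5}
pass 1: W {1,2,4,5}->{1,2}; X {3,4,5}->{}; Y {1,3,4}->{}; Z {1,2,5}->{1,2}
pass 2: W {1,2}->{}; Z {1,2}->{}
pass 3: no change
Fixpoint after 3 passes: D(W) = {}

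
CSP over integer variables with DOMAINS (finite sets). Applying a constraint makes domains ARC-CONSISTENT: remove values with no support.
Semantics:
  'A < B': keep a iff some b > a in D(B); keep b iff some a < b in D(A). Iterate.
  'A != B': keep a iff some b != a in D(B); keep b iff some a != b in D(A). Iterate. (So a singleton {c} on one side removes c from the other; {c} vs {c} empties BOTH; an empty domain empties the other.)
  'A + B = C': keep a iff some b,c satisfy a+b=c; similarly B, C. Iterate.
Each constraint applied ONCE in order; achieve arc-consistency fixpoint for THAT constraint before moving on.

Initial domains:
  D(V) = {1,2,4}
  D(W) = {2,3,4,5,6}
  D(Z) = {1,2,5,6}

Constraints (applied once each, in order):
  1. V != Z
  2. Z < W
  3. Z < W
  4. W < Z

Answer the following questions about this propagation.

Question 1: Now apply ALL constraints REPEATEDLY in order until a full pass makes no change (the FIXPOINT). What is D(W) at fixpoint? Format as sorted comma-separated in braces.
pass 0 (initial): D(W)={2,3,4,5,6}
pass 1: W {2,3,4,5,6}->{2,3,4}; Z {1,2,5,6}->{5}
pass 2: W {2,3,4}->{}; Z {5}->{}
pass 3: V {1,2,4}->{}
pass 4: no change
Fixpoint after 4 passes: D(W) = {}

Answer: {}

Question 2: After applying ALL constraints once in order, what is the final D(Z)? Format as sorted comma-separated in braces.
Answer: {5}

Derivation:
Constraint 1 (V != Z) on D(V)={1,2,4} D(Z)={1,2,5,6}: no change
Constraint 2 (Z < W) on D(Z)={1,2,5,6} D(W)={2,3,4,5,6}: Z {1,2,5,6}->{1,2,5}
Constraint 3 (Z < W) on D(Z)={1,2,5} D(W)={2,3,4,5,6}: no change
Constraint 4 (W < Z) on D(W)={2,3,4,5,6} D(Z)={1,2,5}: W {2,3,4,5,6}->{2,3,4}; Z {1,2,5}->{5}
So after all 4 constraints: D(Z) = {5}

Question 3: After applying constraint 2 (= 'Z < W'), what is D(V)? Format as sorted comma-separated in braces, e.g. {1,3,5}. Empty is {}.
Answer: {1,2,4}

Derivation:
Constraint 1 (V != Z) on D(V)={1,2,4} D(Z)={1,2,5,6}: no change
Constraint 2 (Z < W) on D(Z)={1,2,5,6} D(W)={2,3,4,5,6}: Z {1,2,5,6}->{1,2,5}
So after constraint 2: D(V) = {1,2,4}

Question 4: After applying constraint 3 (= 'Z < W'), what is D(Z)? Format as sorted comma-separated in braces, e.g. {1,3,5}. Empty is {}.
Answer: {1,2,5}

Derivation:
Constraint 1 (V != Z) on D(V)={1,2,4} D(Z)={1,2,5,6}: no change
Constraint 2 (Z < W) on D(Z)={1,2,5,6} D(W)={2,3,4,5,6}: Z {1,2,5,6}->{1,2,5}
Constraint 3 (Z < W) on D(Z)={1,2,5} D(W)={2,3,4,5,6}: no change
So after constraint 3: D(Z) = {1,2,5}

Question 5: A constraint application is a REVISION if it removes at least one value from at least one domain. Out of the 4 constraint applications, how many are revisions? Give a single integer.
Constraint 1 (V != Z) on D(V)={1,2,4} D(Z)={1,2,5,6}: no change => not a revision
Constraint 2 (Z < W) on D(Z)={1,2,5,6} D(W)={2,3,4,5,6}: Z {1,2,5,6}->{1,2,5} => REVISION
Constraint 3 (Z < W) on D(Z)={1,2,5} D(W)={2,3,4,5,6}: no change => not a revision
Constraint 4 (W < Z) on D(W)={2,3,4,5,6} D(Z)={1,2,5}: W {2,3,4,5,6}->{2,3,4}; Z {1,2,5}->{5} => REVISION
Total revisions = 2

Answer: 2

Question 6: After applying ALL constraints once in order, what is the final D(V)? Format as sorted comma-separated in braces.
Constraint 1 (V != Z) on D(V)={1,2,4} D(Z)={1,2,5,6}: no change
Constraint 2 (Z < W) on D(Z)={1,2,5,6} D(W)={2,3,4,5,6}: Z {1,2,5,6}->{1,2,5}
Constraint 3 (Z < W) on D(Z)={1,2,5} D(W)={2,3,4,5,6}: no change
Constraint 4 (W < Z) on D(W)={2,3,4,5,6} D(Z)={1,2,5}: W {2,3,4,5,6}->{2,3,4}; Z {1,2,5}->{5}
So after all 4 constraints: D(V) = {1,2,4}

Answer: {1,2,4}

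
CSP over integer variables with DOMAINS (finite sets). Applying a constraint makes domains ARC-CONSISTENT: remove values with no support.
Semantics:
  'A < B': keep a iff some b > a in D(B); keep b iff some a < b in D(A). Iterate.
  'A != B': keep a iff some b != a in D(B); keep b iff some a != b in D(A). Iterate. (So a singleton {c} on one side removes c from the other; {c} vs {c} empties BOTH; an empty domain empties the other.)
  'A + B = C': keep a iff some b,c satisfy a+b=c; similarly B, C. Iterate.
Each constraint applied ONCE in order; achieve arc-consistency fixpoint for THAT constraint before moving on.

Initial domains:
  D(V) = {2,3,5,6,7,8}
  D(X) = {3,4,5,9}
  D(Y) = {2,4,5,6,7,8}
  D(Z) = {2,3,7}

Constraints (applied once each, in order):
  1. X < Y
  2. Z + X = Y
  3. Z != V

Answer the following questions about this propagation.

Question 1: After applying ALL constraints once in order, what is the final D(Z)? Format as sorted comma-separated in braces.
Answer: {2,3}

Derivation:
Constraint 1 (X < Y) on D(X)={3,4,5,9} D(Y)={2,4,5,6,7,8}: X {3,4,5,9}->{3,4,5}; Y {2,4,5,6,7,8}->{4,5,6,7,8}
Constraint 2 (Z + X = Y) on D(Z)={2,3,7} D(X)={3,4,5} D(Y)={4,5,6,7,8}: Z {2,3,7}->{2,3}; Y {4,5,6,7,8}->{5,6,7,8}
Constraint 3 (Z != V) on D(Z)={2,3} D(V)={2,3,5,6,7,8}: no change
So after all 3 constraints: D(Z) = {2,3}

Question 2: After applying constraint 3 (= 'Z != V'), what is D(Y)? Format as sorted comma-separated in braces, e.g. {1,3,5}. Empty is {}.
Answer: {5,6,7,8}

Derivation:
Constraint 1 (X < Y) on D(X)={3,4,5,9} D(Y)={2,4,5,6,7,8}: X {3,4,5,9}->{3,4,5}; Y {2,4,5,6,7,8}->{4,5,6,7,8}
Constraint 2 (Z + X = Y) on D(Z)={2,3,7} D(X)={3,4,5} D(Y)={4,5,6,7,8}: Z {2,3,7}->{2,3}; Y {4,5,6,7,8}->{5,6,7,8}
Constraint 3 (Z != V) on D(Z)={2,3} D(V)={2,3,5,6,7,8}: no change
So after constraint 3: D(Y) = {5,6,7,8}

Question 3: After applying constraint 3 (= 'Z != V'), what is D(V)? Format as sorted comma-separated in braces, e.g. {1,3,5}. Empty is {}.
Answer: {2,3,5,6,7,8}

Derivation:
Constraint 1 (X < Y) on D(X)={3,4,5,9} D(Y)={2,4,5,6,7,8}: X {3,4,5,9}->{3,4,5}; Y {2,4,5,6,7,8}->{4,5,6,7,8}
Constraint 2 (Z + X = Y) on D(Z)={2,3,7} D(X)={3,4,5} D(Y)={4,5,6,7,8}: Z {2,3,7}->{2,3}; Y {4,5,6,7,8}->{5,6,7,8}
Constraint 3 (Z != V) on D(Z)={2,3} D(V)={2,3,5,6,7,8}: no change
So after constraint 3: D(V) = {2,3,5,6,7,8}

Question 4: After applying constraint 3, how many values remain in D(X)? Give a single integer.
Constraint 1 (X < Y) on D(X)={3,4,5,9} D(Y)={2,4,5,6,7,8}: X {3,4,5,9}->{3,4,5}; Y {2,4,5,6,7,8}->{4,5,6,7,8}
Constraint 2 (Z + X = Y) on D(Z)={2,3,7} D(X)={3,4,5} D(Y)={4,5,6,7,8}: Z {2,3,7}->{2,3}; Y {4,5,6,7,8}->{5,6,7,8}
Constraint 3 (Z != V) on D(Z)={2,3} D(V)={2,3,5,6,7,8}: no change
So after constraint 3: D(X)={3,4,5}, size = 3

Answer: 3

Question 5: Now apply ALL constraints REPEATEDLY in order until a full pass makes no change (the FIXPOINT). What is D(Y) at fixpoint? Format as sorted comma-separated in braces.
pass 0 (initial): D(Y)={2,4,5,6,7,8}
pass 1: X {3,4,5,9}->{3,4,5}; Y {2,4,5,6,7,8}->{5,6,7,8}; Z {2,3,7}->{2,3}
pass 2: no change
Fixpoint after 2 passes: D(Y) = {5,6,7,8}

Answer: {5,6,7,8}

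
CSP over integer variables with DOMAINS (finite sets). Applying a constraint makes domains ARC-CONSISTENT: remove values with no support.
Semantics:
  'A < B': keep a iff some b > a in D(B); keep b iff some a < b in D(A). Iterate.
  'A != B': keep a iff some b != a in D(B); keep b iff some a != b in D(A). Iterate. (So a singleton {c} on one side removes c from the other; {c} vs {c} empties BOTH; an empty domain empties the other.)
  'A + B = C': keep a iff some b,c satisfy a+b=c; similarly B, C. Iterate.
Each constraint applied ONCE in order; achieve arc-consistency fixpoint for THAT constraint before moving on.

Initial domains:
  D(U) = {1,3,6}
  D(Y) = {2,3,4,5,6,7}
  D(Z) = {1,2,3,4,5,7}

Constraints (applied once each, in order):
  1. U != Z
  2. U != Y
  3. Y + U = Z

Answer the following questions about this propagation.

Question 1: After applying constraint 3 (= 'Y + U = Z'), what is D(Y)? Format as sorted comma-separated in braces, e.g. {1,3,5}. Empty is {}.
Constraint 1 (U != Z) on D(U)={1,3,6} D(Z)={1,2,3,4,5,7}: no change
Constraint 2 (U != Y) on D(U)={1,3,6} D(Y)={2,3,4,5,6,7}: no change
Constraint 3 (Y + U = Z) on D(Y)={2,3,4,5,6,7} D(U)={1,3,6} D(Z)={1,2,3,4,5,7}: Y {2,3,4,5,6,7}->{2,3,4,6}; U {1,3,6}->{1,3}; Z {1,2,3,4,5,7}->{3,4,5,7}
So after constraint 3: D(Y) = {2,3,4,6}

Answer: {2,3,4,6}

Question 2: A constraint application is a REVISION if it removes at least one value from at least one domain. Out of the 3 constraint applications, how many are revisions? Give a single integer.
Constraint 1 (U != Z) on D(U)={1,3,6} D(Z)={1,2,3,4,5,7}: no change => not a revision
Constraint 2 (U != Y) on D(U)={1,3,6} D(Y)={2,3,4,5,6,7}: no change => not a revision
Constraint 3 (Y + U = Z) on D(Y)={2,3,4,5,6,7} D(U)={1,3,6} D(Z)={1,2,3,4,5,7}: Y {2,3,4,5,6,7}->{2,3,4,6}; U {1,3,6}->{1,3}; Z {1,2,3,4,5,7}->{3,4,5,7} => REVISION
Total revisions = 1

Answer: 1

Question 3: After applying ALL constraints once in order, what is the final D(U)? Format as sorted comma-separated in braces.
Constraint 1 (U != Z) on D(U)={1,3,6} D(Z)={1,2,3,4,5,7}: no change
Constraint 2 (U != Y) on D(U)={1,3,6} D(Y)={2,3,4,5,6,7}: no change
Constraint 3 (Y + U = Z) on D(Y)={2,3,4,5,6,7} D(U)={1,3,6} D(Z)={1,2,3,4,5,7}: Y {2,3,4,5,6,7}->{2,3,4,6}; U {1,3,6}->{1,3}; Z {1,2,3,4,5,7}->{3,4,5,7}
So after all 3 constraints: D(U) = {1,3}

Answer: {1,3}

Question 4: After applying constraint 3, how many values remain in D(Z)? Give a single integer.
Answer: 4

Derivation:
Constraint 1 (U != Z) on D(U)={1,3,6} D(Z)={1,2,3,4,5,7}: no change
Constraint 2 (U != Y) on D(U)={1,3,6} D(Y)={2,3,4,5,6,7}: no change
Constraint 3 (Y + U = Z) on D(Y)={2,3,4,5,6,7} D(U)={1,3,6} D(Z)={1,2,3,4,5,7}: Y {2,3,4,5,6,7}->{2,3,4,6}; U {1,3,6}->{1,3}; Z {1,2,3,4,5,7}->{3,4,5,7}
So after constraint 3: D(Z)={3,4,5,7}, size = 4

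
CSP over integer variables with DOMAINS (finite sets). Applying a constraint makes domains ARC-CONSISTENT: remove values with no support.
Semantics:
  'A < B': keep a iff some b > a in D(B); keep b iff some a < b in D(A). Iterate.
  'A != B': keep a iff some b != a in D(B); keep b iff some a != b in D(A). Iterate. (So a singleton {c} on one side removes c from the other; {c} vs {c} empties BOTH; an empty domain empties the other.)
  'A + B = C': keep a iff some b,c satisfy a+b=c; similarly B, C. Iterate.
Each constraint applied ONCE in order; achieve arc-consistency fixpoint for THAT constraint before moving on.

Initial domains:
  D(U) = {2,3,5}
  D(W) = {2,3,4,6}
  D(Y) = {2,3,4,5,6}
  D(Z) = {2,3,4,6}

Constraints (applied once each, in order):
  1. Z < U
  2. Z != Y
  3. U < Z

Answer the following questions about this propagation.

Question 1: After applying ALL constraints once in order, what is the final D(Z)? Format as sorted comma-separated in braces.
Answer: {4}

Derivation:
Constraint 1 (Z < U) on D(Z)={2,3,4,6} D(U)={2,3,5}: Z {2,3,4,6}->{2,3,4}; U {2,3,5}->{3,5}
Constraint 2 (Z != Y) on D(Z)={2,3,4} D(Y)={2,3,4,5,6}: no change
Constraint 3 (U < Z) on D(U)={3,5} D(Z)={2,3,4}: U {3,5}->{3}; Z {2,3,4}->{4}
So after all 3 constraints: D(Z) = {4}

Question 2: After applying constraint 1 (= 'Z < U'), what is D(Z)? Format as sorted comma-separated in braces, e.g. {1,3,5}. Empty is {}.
Answer: {2,3,4}

Derivation:
Constraint 1 (Z < U) on D(Z)={2,3,4,6} D(U)={2,3,5}: Z {2,3,4,6}->{2,3,4}; U {2,3,5}->{3,5}
So after constraint 1: D(Z) = {2,3,4}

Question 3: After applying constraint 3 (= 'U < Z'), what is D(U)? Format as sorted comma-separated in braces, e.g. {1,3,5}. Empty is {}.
Answer: {3}

Derivation:
Constraint 1 (Z < U) on D(Z)={2,3,4,6} D(U)={2,3,5}: Z {2,3,4,6}->{2,3,4}; U {2,3,5}->{3,5}
Constraint 2 (Z != Y) on D(Z)={2,3,4} D(Y)={2,3,4,5,6}: no change
Constraint 3 (U < Z) on D(U)={3,5} D(Z)={2,3,4}: U {3,5}->{3}; Z {2,3,4}->{4}
So after constraint 3: D(U) = {3}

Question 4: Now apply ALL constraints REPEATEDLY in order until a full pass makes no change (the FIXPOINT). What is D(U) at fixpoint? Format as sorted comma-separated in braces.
Answer: {}

Derivation:
pass 0 (initial): D(U)={2,3,5}
pass 1: U {2,3,5}->{3}; Z {2,3,4,6}->{4}
pass 2: U {3}->{}; Y {2,3,4,5,6}->{}; Z {4}->{}
pass 3: no change
Fixpoint after 3 passes: D(U) = {}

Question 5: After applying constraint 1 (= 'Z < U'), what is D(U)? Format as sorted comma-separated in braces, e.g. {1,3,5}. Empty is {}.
Answer: {3,5}

Derivation:
Constraint 1 (Z < U) on D(Z)={2,3,4,6} D(U)={2,3,5}: Z {2,3,4,6}->{2,3,4}; U {2,3,5}->{3,5}
So after constraint 1: D(U) = {3,5}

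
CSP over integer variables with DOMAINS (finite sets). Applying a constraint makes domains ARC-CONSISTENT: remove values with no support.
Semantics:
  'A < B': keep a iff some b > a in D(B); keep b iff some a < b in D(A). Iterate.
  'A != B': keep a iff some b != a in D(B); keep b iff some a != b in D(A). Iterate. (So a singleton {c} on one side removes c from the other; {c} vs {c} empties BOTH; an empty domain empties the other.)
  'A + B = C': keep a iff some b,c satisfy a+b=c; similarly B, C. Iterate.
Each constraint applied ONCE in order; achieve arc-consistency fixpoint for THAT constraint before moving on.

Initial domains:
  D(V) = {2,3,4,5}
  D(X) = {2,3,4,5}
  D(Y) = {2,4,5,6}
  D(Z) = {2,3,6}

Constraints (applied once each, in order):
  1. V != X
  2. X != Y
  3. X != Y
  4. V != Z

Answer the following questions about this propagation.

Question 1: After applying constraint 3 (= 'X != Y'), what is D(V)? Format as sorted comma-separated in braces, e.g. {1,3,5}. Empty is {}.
Constraint 1 (V != X) on D(V)={2,3,4,5} D(X)={2,3,4,5}: no change
Constraint 2 (X != Y) on D(X)={2,3,4,5} D(Y)={2,4,5,6}: no change
Constraint 3 (X != Y) on D(X)={2,3,4,5} D(Y)={2,4,5,6}: no change
So after constraint 3: D(V) = {2,3,4,5}

Answer: {2,3,4,5}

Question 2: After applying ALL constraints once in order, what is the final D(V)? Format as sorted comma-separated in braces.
Constraint 1 (V != X) on D(V)={2,3,4,5} D(X)={2,3,4,5}: no change
Constraint 2 (X != Y) on D(X)={2,3,4,5} D(Y)={2,4,5,6}: no change
Constraint 3 (X != Y) on D(X)={2,3,4,5} D(Y)={2,4,5,6}: no change
Constraint 4 (V != Z) on D(V)={2,3,4,5} D(Z)={2,3,6}: no change
So after all 4 constraints: D(V) = {2,3,4,5}

Answer: {2,3,4,5}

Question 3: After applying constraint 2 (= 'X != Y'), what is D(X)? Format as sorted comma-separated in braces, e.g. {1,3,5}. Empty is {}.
Constraint 1 (V != X) on D(V)={2,3,4,5} D(X)={2,3,4,5}: no change
Constraint 2 (X != Y) on D(X)={2,3,4,5} D(Y)={2,4,5,6}: no change
So after constraint 2: D(X) = {2,3,4,5}

Answer: {2,3,4,5}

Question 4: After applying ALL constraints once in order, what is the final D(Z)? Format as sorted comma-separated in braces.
Constraint 1 (V != X) on D(V)={2,3,4,5} D(X)={2,3,4,5}: no change
Constraint 2 (X != Y) on D(X)={2,3,4,5} D(Y)={2,4,5,6}: no change
Constraint 3 (X != Y) on D(X)={2,3,4,5} D(Y)={2,4,5,6}: no change
Constraint 4 (V != Z) on D(V)={2,3,4,5} D(Z)={2,3,6}: no change
So after all 4 constraints: D(Z) = {2,3,6}

Answer: {2,3,6}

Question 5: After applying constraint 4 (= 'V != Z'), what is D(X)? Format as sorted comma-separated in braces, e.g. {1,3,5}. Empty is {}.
Answer: {2,3,4,5}

Derivation:
Constraint 1 (V != X) on D(V)={2,3,4,5} D(X)={2,3,4,5}: no change
Constraint 2 (X != Y) on D(X)={2,3,4,5} D(Y)={2,4,5,6}: no change
Constraint 3 (X != Y) on D(X)={2,3,4,5} D(Y)={2,4,5,6}: no change
Constraint 4 (V != Z) on D(V)={2,3,4,5} D(Z)={2,3,6}: no change
So after constraint 4: D(X) = {2,3,4,5}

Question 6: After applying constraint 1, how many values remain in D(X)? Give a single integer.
Constraint 1 (V != X) on D(V)={2,3,4,5} D(X)={2,3,4,5}: no change
So after constraint 1: D(X)={2,3,4,5}, size = 4

Answer: 4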